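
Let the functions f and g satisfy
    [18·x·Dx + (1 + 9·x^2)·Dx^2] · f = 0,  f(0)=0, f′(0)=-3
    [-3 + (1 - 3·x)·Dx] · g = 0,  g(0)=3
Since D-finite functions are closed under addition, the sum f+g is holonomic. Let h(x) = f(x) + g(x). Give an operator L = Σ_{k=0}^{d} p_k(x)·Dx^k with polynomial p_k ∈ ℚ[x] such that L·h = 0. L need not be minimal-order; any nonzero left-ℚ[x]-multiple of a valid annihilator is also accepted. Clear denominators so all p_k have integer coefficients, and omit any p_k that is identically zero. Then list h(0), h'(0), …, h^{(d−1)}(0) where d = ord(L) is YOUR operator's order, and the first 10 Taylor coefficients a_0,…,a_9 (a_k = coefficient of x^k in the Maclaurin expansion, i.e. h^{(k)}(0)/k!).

L = (18 - 216·x - 486·x^2)·Dx + (-12 + 18·x - 108·x^2 - 486·x^3)·Dx^2 + (1 - 81·x^4)·Dx^3  (order 3).
h: a_k = 3, 6, 27, 90, 243, 3402/5, 2187, 48114/7, 19683, 56862, …
ICs: h(0) = 3, h′(0) = 6, h′′(0) = 54.

f: a_k = 0, -3, 0, 9, 0, -243/5, 0, 2187/7, 0, -2187, …
g: a_k = 3, 9, 27, 81, 243, 729, 2187, 6561, 19683, 59049, …
f+g: L₀ = lclm(L_f,L_g), ord ≤ 2+1.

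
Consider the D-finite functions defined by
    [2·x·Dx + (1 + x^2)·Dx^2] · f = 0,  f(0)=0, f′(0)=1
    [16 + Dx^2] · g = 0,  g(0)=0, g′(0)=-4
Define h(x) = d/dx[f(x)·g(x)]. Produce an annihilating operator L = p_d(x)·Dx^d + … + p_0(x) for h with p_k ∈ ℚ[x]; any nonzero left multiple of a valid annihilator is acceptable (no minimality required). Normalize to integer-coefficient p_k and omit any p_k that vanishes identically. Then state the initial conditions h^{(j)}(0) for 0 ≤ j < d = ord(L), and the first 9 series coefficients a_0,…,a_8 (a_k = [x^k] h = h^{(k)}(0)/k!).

L = (32960 + 157056·x^2 + 319424·x^4 + 359424·x^6 + 242688·x^8 + 94208·x^10 + 16384·x^12) + (6752·x + 28736·x^3 + 49120·x^5 + 43520·x^7 + 20480·x^9 + 4096·x^11)·Dx + (3420 + 17320·x^2 + 37356·x^4 + 44272·x^6 + 30848·x^8 + 12032·x^10 + 2048·x^12)·Dx^2 + (422·x + 1796·x^3 + 3070·x^5 + 2720·x^7 + 1280·x^9 + 256·x^11)·Dx^3 + (85 + 469·x^2 + 1087·x^4 + 1363·x^6 + 980·x^8 + 384·x^10 + 64·x^12)·Dx^4  (order 4).
h: a_k = 0, -8, 0, 48, 0, -232/3, 0, 352/5, 0, …
ICs: h(0) = 0, h′(0) = -8, h′′(0) = 0, h′′′(0) = 288.

f: a_k = 0, 1, 0, -1/3, 0, 1/5, 0, -1/7, 0, …
g: a_k = 0, -4, 0, 32/3, 0, -128/15, 0, 1024/315, 0, …
L₀ := L_f ⊗_s L_g (sym. prod.), ord ≤ 4.
h=h₀': d/dx-closure on L₀ ⇒ L.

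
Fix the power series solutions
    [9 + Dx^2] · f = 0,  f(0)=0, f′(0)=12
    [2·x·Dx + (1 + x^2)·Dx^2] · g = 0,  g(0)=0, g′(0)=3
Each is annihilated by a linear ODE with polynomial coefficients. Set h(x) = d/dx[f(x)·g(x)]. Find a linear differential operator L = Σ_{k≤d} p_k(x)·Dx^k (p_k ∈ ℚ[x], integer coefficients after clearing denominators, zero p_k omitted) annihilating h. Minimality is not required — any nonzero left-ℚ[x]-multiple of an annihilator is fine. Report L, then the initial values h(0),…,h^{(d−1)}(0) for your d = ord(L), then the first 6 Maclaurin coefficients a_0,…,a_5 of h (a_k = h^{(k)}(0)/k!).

f: a_k = 0, 12, 0, -18, 0, 81/10, …
g: a_k = 0, 3, 0, -1, 0, 3/5, …
h₀=f·g: eliminate ⇒ L₀, order ≤ 2·2.
h=h₀': d/dx-closure on L₀ ⇒ L.
L = (20358 + 86886·x^2 + 157437·x^4 + 155520·x^6 + 96228·x^8 + 36450·x^10 + 6561·x^12) + (6372·x + 25596·x^3 + 39960·x^5 + 32400·x^7 + 14580·x^9 + 2916·x^11)·Dx + (3432 + 15828·x^2 + 31110·x^4 + 33588·x^6 + 22032·x^8 + 8424·x^10 + 1458·x^12)·Dx^2 + (708·x + 2844·x^3 + 4440·x^5 + 3600·x^7 + 1620·x^9 + 324·x^11)·Dx^3 + (130 + 686·x^2 + 1513·x^4 + 1812·x^6 + 1260·x^8 + 486·x^10 + 81·x^12)·Dx^4  (order 4).
h: a_k = 0, 72, 0, -264, 0, 297, …
ICs: h(0) = 0, h′(0) = 72, h′′(0) = 0, h′′′(0) = -1584.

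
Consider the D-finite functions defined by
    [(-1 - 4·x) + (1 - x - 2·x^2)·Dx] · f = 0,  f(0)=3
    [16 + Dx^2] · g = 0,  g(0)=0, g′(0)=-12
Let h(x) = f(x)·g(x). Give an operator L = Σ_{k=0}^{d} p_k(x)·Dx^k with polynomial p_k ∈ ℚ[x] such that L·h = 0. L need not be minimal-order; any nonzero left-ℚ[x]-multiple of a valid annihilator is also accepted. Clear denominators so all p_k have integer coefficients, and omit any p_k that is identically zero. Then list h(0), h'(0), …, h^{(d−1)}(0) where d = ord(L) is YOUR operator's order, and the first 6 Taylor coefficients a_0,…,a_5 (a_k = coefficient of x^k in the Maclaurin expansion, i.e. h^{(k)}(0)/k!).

L = (-12 + 16·x + 32·x^2) + (2 + 8·x)·Dx + (-1 + x + 2·x^2)·Dx^2  (order 2).
h: a_k = 0, -36, -36, -12, -84, -924/5, …
ICs: h(0) = 0, h′(0) = -36.

f: a_k = 3, 3, 9, 15, 33, 63, …
g: a_k = 0, -12, 0, 32, 0, -128/5, …
L₀ := L_f ⊗_s L_g (sym. prod.), ord ≤ 2.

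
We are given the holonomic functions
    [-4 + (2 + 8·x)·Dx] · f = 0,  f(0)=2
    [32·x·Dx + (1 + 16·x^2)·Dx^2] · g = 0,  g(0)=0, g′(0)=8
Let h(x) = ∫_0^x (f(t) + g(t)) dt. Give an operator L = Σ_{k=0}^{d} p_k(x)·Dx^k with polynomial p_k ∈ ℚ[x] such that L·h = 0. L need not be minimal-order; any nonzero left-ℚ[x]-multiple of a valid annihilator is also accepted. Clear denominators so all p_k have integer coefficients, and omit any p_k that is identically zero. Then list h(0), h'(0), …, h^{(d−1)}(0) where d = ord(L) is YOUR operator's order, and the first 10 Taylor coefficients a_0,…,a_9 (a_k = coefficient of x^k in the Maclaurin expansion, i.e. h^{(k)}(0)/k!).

L = (-32 - 320·x + 1536·x^2 + 3072·x^3)·Dx^2 + (-22 - 128·x + 320·x^2 + 6144·x^3 + 10752·x^4)·Dx^3 + (-1 + 12·x + 96·x^2 + 384·x^3 + 1792·x^4 + 3072·x^5)·Dx^4  (order 4).
h: a_k = 0, 2, 6, -4/3, -26/3, -4, 388/5, -24, -3634/7, -572/3, …
ICs: h(0) = 0, h′(0) = 2, h′′(0) = 12, h′′′(0) = -8.

f: a_k = 2, 4, -4, 8, -20, 56, -168, 528, -1716, 5720, …
g: a_k = 0, 8, 0, -128/3, 0, 2048/5, 0, -32768/7, 0, 524288/9, …
Weyl lclm of L_f,L_g ⇒ L₀ (ord ≤ 3).
Integrate: L := L₀·Dx.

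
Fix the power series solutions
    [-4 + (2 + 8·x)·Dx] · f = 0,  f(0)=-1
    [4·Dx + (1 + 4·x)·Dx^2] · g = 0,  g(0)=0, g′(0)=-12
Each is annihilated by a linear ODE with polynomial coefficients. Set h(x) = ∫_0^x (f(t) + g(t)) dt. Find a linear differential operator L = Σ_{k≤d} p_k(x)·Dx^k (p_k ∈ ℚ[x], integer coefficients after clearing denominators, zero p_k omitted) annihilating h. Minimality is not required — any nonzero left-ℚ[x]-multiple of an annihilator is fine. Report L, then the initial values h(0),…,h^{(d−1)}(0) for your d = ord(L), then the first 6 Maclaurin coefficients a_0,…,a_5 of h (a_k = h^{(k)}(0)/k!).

L = 8·Dx^2 + (10 + 40·x)·Dx^3 + (1 + 8·x + 16·x^2)·Dx^4  (order 4).
h: a_k = 0, -1, -7, 26/3, -17, 202/5, …
ICs: h(0) = 0, h′(0) = -1, h′′(0) = -14, h′′′(0) = 52.

f: a_k = -1, -2, 2, -4, 10, -28, …
g: a_k = 0, -12, 24, -64, 192, -3072/5, …
h₀=f+g: left-lcm gives L₀, ord ≤ 3.
h=∫₀ˣh₀: take L = L₀·Dx.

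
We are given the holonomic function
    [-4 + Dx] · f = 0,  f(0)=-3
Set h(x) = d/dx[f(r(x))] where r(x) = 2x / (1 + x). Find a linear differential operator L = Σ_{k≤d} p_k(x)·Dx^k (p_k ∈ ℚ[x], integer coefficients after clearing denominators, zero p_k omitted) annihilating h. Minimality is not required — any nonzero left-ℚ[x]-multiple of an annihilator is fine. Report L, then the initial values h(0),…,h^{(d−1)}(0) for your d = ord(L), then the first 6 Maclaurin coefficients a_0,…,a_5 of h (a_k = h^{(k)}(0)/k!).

f: a_k = -3, -12, -24, -32, -32, -128/5, …
h₀=f(r): pull back L_f along r ⇒ L₀.
Derive L from L₀ (diff closure).
L = (6 - 2·x) + (-1 - 2·x - x^2)·Dx  (order 1).
h: a_k = -24, -144, -264, -32, 264, -368/5, …
ICs: h(0) = -24.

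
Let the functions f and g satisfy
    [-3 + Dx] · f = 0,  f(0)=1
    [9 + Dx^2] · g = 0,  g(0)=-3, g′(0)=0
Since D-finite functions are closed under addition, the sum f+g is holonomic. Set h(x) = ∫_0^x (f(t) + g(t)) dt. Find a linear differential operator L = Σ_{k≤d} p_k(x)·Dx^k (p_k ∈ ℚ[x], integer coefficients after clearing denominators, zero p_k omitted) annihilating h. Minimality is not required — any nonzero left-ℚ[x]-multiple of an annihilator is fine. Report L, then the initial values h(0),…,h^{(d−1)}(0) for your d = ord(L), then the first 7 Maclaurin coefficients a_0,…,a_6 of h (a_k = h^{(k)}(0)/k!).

f: a_k = 1, 3, 9/2, 9/2, 27/8, 81/40, 81/80, …
g: a_k = -3, 0, 27/2, 0, -81/8, 0, 243/80, …
Sum ⇒ L₀ = lclm(L_f,L_g) in ℚ(x)⟨Dx⟩.
h=∫₀ˣh₀: take L = L₀·Dx.
L = -27·Dx + 9·Dx^2 - 3·Dx^3 + Dx^4  (order 4).
h: a_k = 0, -2, 3/2, 6, 9/8, -27/20, 27/80, …
ICs: h(0) = 0, h′(0) = -2, h′′(0) = 3, h′′′(0) = 36.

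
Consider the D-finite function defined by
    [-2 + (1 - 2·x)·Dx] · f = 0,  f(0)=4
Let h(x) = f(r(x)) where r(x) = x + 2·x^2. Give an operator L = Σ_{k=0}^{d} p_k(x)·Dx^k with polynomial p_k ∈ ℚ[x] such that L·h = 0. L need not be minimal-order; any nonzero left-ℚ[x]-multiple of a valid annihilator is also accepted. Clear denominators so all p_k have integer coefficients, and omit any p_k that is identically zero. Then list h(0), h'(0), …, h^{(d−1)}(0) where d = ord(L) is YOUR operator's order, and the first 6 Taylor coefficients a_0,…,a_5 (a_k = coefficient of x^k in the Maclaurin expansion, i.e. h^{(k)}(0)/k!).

L = (2 + 8·x) + (-1 + 2·x + 4·x^2)·Dx  (order 1).
h: a_k = 4, 8, 32, 96, 320, 1024, …
ICs: h(0) = 4.

f: a_k = 4, 8, 16, 32, 64, 128, …
L₀ from L_f via x↦r, Dx↦r'^{-1}Dx.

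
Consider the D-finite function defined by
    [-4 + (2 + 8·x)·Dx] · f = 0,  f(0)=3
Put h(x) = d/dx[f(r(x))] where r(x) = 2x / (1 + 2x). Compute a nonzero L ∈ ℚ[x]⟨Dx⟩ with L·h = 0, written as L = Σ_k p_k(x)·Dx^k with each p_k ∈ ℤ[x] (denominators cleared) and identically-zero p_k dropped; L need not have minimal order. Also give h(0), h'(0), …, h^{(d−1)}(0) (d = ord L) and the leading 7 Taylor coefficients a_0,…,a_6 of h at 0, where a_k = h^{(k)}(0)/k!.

f: a_k = 3, 6, -6, 12, -30, 84, -252, …
L₀ from L_f via x↦r, Dx↦r'^{-1}Dx.
h₀' ⇒ L via d/dx closure of L₀.
L = (-8 - 40·x) + (-1 - 12·x - 20·x^2)·Dx  (order 1).
h: a_k = 12, -96, 720, -5760, 48960, -433152, 3929856, …
ICs: h(0) = 12.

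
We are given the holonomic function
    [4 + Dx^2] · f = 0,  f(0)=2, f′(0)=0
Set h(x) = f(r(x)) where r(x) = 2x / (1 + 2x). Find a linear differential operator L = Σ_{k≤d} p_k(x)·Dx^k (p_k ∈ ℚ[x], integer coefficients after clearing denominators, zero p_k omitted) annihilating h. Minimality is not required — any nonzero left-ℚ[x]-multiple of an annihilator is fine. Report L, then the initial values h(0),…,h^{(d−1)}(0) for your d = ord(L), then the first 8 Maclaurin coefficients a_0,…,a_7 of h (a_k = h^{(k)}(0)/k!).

L = 16 + (4 + 24·x + 48·x^2 + 32·x^3)·Dx + (1 + 8·x + 24·x^2 + 32·x^3 + 16·x^4)·Dx^2  (order 2).
h: a_k = 2, 0, -16, 64, -512/3, 1024/3, -19712/45, -1024/5, …
ICs: h(0) = 2, h′(0) = 0.

f: a_k = 2, 0, -4, 0, 4/3, 0, -8/45, 0, …
Substitute x→r, Dx→(1/r')Dx; clear ⇒ L₀.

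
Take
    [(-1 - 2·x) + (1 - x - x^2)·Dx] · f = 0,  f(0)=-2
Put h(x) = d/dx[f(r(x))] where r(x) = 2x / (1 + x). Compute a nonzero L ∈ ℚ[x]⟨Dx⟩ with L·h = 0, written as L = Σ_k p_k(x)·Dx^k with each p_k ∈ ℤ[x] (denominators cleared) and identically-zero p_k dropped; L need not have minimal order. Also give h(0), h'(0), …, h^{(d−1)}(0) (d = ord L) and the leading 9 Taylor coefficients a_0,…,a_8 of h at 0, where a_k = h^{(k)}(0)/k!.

f: a_k = -2, -2, -4, -6, -10, -16, -26, -42, -68, …
f∘r: x↦r, Dx↦Dx/r' in L_f ⇒ L₀.
h₀' ⇒ L via d/dx closure of L₀.
L = (6 + 30·x + 90·x^2 + 50·x^3) + (-1 - 6·x + 30·x^3 + 25·x^4)·Dx  (order 1).
h: a_k = -4, -24, -60, -240, -500, -1800, -3500, -12000, -22500, …
ICs: h(0) = -4.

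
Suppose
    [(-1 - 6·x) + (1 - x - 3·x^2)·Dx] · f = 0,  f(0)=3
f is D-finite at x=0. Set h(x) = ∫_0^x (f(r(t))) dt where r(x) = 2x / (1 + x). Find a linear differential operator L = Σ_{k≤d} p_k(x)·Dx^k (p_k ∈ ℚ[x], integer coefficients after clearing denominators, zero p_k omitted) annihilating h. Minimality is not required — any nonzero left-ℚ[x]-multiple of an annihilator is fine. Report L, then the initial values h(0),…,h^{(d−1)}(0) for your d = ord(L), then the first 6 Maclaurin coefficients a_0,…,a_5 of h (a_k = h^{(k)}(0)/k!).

f: a_k = 3, 3, 12, 21, 57, 120, …
Change of var in L_f (x↦r) gives L₀.
∫: right-multiply L₀ by Dx.
L = (2 + 26·x)·Dx + (-1 - x + 13·x^2 + 13·x^3)·Dx^2  (order 2).
h: a_k = 0, 3, 3, 14, 39/2, 546/5, …
ICs: h(0) = 0, h′(0) = 3.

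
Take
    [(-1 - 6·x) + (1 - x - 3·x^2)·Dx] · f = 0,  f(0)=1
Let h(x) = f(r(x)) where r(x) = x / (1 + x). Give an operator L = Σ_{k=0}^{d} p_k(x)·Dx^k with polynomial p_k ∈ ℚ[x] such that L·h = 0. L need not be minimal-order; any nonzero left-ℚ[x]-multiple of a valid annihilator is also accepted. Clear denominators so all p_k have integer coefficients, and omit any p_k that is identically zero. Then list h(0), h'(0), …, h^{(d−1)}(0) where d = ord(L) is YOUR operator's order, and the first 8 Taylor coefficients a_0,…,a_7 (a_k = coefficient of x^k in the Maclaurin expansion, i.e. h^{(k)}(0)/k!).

L = (1 + 7·x) + (-1 - 2·x + 2·x^2 + 3·x^3)·Dx  (order 1).
h: a_k = 1, 1, 3, 0, 9, -9, 36, -63, …
ICs: h(0) = 1.

f: a_k = 1, 1, 4, 7, 19, 40, 97, 217, …
Substitute x→r, Dx→(1/r')Dx; clear ⇒ L₀.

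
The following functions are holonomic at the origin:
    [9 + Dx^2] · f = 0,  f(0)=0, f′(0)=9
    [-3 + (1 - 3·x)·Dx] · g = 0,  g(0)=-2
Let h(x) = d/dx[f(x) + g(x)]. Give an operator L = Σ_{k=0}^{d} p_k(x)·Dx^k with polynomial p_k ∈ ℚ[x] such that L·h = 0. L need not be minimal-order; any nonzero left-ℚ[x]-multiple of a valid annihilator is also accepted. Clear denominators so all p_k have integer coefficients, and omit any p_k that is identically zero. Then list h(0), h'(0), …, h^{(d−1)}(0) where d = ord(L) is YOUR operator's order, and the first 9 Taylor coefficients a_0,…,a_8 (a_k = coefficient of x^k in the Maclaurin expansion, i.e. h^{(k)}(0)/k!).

L = (702 - 324·x + 486·x^2) + (-63 + 243·x - 243·x^2 + 243·x^3)·Dx + (78 - 36·x + 54·x^2)·Dx^2 + (-7 + 27·x - 27·x^2 + 27·x^3)·Dx^3  (order 3).
h: a_k = 3, -36, -405/2, -648, -19197/8, -8748, -2450169/80, -104976, -1587230559/4480, …
ICs: h(0) = 3, h′(0) = -36, h′′(0) = -405.

f: a_k = 0, 9, 0, -27/2, 0, 243/40, 0, -729/560, 0, …
g: a_k = -2, -6, -18, -54, -162, -486, -1458, -4374, -13122, …
Weyl lclm of L_f,L_g ⇒ L₀ (ord ≤ 3).
h₀' ⇒ L via d/dx closure of L₀.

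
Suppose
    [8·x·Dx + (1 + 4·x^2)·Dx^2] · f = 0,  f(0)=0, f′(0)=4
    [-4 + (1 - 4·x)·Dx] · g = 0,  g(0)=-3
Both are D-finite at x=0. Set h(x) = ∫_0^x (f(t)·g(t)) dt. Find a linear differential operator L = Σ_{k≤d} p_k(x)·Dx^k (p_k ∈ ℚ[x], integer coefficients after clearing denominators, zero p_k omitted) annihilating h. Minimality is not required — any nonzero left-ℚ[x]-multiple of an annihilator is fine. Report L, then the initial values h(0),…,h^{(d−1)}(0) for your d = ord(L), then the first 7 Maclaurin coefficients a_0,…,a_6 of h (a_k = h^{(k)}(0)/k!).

f: a_k = 0, 4, 0, -16/3, 0, 64/5, 0, …
g: a_k = -3, -12, -48, -192, -768, -3072, -12288, …
f·g: L₀ = L_f ⊗_s L_g, ord ≤ 2·1.
∫: right-multiply L₀ by Dx.
L = 32·x·Dx + (8 - 8·x + 64·x^2)·Dx^2 + (-1 + 4·x - 4·x^2 + 16·x^3)·Dx^3  (order 3).
h: a_k = 0, 0, -6, -16, -44, -704/5, -7136/15, …
ICs: h(0) = 0, h′(0) = 0, h′′(0) = -12.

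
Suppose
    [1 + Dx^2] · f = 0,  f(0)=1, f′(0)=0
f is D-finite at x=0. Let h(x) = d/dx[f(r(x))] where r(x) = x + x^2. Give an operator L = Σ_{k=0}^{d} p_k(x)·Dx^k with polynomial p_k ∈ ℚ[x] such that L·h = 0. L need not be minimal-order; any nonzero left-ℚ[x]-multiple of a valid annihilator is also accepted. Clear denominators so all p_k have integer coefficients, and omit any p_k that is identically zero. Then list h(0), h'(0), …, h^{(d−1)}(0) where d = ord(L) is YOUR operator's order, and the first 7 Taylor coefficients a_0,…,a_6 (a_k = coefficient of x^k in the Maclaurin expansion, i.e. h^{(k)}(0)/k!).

L = (13 + 8·x + 24·x^2 + 32·x^3 + 16·x^4) + (-6 - 12·x)·Dx + (1 + 4·x + 4·x^2)·Dx^2  (order 2).
h: a_k = 0, -1, -3, -11/6, 5/6, 179/120, 133/120, …
ICs: h(0) = 0, h′(0) = -1.

f: a_k = 1, 0, -1/2, 0, 1/24, 0, -1/720, …
h₀=f(r): pull back L_f along r ⇒ L₀.
h₀' ⇒ L via d/dx closure of L₀.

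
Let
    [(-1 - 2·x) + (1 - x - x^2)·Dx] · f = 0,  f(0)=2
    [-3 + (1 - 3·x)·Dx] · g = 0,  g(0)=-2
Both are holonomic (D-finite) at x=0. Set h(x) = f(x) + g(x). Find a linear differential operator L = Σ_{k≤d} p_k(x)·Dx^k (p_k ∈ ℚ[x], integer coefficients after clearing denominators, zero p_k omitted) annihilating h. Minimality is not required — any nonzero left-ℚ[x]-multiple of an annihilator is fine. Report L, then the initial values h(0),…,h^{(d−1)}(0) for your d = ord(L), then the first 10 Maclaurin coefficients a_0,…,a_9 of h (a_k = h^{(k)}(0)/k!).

L = (-6 - 36·x + 18·x^2 - 18·x^3) + (14 - 18·x - 24·x^2 + 18·x^3 - 36·x^4)·Dx + (-2 + 10·x - 15·x^2 + 10·x^3 - 9·x^5)·Dx^2  (order 2).
h: a_k = 0, -4, -14, -48, -152, -470, -1432, -4332, -13054, -39256, …
ICs: h(0) = 0, h′(0) = -4.

f: a_k = 2, 2, 4, 6, 10, 16, 26, 42, 68, 110, …
g: a_k = -2, -6, -18, -54, -162, -486, -1458, -4374, -13122, -39366, …
L₀ := lclm(L_f,L_g); ord L₀ ≤ 1+1.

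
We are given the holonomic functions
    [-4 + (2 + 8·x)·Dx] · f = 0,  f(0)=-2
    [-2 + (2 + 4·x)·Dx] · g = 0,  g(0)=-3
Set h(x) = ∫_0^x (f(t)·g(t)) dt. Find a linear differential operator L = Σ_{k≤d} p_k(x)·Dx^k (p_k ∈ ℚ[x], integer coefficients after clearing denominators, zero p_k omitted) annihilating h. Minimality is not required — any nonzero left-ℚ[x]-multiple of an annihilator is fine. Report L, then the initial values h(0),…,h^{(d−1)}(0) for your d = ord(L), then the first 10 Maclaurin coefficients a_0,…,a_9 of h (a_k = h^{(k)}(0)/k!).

L = (-3 - 8·x)·Dx + (1 + 6·x + 8·x^2)·Dx^2  (order 2).
h: a_k = 0, 6, 9, -1, 9/4, -111/20, 117/8, -2271/56, 7497/64, -67181/192, …
ICs: h(0) = 0, h′(0) = 6.

f: a_k = -2, -4, 4, -8, 20, -56, 168, -528, 1716, -5720, …
g: a_k = -3, -3, 3/2, -3/2, 15/8, -21/8, 63/16, -99/16, 1287/128, -2145/128, …
Product ⇒ symmetric product L₀, ord ≤ 1.
Integrate: L := L₀·Dx.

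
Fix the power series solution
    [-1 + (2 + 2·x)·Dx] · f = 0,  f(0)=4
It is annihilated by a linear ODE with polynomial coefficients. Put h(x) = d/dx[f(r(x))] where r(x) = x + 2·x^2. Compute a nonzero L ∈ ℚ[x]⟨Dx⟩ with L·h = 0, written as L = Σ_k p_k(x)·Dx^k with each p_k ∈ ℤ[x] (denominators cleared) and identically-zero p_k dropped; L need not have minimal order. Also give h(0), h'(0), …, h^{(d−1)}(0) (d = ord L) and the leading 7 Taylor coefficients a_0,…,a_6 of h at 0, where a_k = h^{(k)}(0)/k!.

L = 7 + (-2 - 10·x - 12·x^2 - 16·x^3)·Dx  (order 1).
h: a_k = 2, 7, -21/4, -21/8, 595/64, -567/128, -5537/512, …
ICs: h(0) = 2.

f: a_k = 4, 2, -1/2, 1/4, -5/32, 7/64, -21/256, …
L₀ from L_f via x↦r, Dx↦r'^{-1}Dx.
Derive L from L₀ (diff closure).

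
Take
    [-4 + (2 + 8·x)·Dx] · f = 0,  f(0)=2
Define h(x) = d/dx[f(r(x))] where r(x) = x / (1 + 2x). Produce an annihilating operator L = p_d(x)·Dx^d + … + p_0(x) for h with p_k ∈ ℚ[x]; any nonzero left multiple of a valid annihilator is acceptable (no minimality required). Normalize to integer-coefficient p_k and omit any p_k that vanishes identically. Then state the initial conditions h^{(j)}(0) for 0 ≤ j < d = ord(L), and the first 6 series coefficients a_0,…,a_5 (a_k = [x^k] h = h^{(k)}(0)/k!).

L = (-6 - 24·x) + (-1 - 8·x - 12·x^2)·Dx  (order 1).
h: a_k = 4, -24, 120, -592, 3000, -15696, …
ICs: h(0) = 4.

f: a_k = 2, 4, -4, 8, -20, 56, …
Substitute x→r, Dx→(1/r')Dx; clear ⇒ L₀.
Differentiate: ansatz ord ≤ ord L₀ ⇒ L.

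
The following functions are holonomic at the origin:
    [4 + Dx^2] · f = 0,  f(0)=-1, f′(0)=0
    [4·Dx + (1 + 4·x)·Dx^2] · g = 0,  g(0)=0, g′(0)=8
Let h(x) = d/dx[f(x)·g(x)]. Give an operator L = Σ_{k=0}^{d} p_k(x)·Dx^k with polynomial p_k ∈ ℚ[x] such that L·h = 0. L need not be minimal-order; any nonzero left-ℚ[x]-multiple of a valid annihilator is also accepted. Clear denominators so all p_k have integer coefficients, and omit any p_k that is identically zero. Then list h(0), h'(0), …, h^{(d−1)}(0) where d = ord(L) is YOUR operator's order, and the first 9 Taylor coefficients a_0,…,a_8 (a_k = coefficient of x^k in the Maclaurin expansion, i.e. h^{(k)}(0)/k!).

f: a_k = -1, 0, 2, 0, -2/3, 0, 4/45, 0, -2/315, …
g: a_k = 0, 8, -16, 128/3, -128, 2048/5, -4096/3, 32768/7, -16384, …
h₀=f·g: eliminate ⇒ L₀, order ≤ 2·2.
Derive L from L₀ (diff closure).
L = (-832 - 992·x - 5568·x^2 - 12288·x^3 - 2048·x^4 + 24576·x^5 + 16384·x^6) + (-264 - 1568·x - 2560·x^2 + 10240·x^4 + 8192·x^5)·Dx + (-220 - 368·x - 1760·x^2 - 3072·x^3 + 2048·x^4 + 12288·x^5 + 8192·x^6)·Dx^2 + (-66 - 392·x - 640·x^2 + 2560·x^4 + 2048·x^5)·Dx^3 + (-3 - 30·x - 92·x^2 + 640·x^4 + 1536·x^5 + 1024·x^6)·Dx^4  (order 4).
h: a_k = -8, 32, -80, 384, -1648, 6720, -408416/15, 4945408/45, -46457392/105, …
ICs: h(0) = -8, h′(0) = 32, h′′(0) = -160, h′′′(0) = 2304.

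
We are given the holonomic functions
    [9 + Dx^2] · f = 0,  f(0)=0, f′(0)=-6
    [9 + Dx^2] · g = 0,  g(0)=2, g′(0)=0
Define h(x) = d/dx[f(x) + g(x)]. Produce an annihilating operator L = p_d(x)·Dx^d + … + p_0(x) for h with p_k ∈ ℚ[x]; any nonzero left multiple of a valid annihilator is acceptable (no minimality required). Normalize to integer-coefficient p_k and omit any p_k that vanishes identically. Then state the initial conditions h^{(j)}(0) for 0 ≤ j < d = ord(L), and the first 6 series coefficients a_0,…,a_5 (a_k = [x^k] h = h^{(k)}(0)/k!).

L = 9 + Dx^2  (order 2).
h: a_k = -6, -18, 27, 27, -81/4, -243/20, …
ICs: h(0) = -6, h′(0) = -18.

f: a_k = 0, -6, 0, 9, 0, -81/20, …
g: a_k = 2, 0, -9, 0, 27/4, 0, …
Weyl lclm of L_f,L_g ⇒ L₀ (ord ≤ 4).
h=h₀': d/dx-closure on L₀ ⇒ L.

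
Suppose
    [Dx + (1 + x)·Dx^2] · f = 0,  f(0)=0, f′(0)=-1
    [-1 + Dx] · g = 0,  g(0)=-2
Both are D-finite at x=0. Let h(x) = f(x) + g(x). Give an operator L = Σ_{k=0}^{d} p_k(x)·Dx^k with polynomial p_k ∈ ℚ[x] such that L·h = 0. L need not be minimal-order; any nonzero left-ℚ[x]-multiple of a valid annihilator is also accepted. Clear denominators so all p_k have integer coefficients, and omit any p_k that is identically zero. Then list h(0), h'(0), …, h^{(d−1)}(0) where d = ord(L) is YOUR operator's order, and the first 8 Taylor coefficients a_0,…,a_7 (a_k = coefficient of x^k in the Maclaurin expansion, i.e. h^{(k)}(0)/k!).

f: a_k = 0, -1, 1/2, -1/3, 1/4, -1/5, 1/6, -1/7, …
g: a_k = -2, -2, -1, -1/3, -1/12, -1/60, -1/360, -1/2520, …
L₀ := lclm(L_f,L_g); ord L₀ ≤ 2+1.
L = (-3 - x)·Dx + (1 - 2·x - x^2)·Dx^2 + (2 + 3·x + x^2)·Dx^3  (order 3).
h: a_k = -2, -3, -1/2, -2/3, 1/6, -13/60, 59/360, -361/2520, …
ICs: h(0) = -2, h′(0) = -3, h′′(0) = -1.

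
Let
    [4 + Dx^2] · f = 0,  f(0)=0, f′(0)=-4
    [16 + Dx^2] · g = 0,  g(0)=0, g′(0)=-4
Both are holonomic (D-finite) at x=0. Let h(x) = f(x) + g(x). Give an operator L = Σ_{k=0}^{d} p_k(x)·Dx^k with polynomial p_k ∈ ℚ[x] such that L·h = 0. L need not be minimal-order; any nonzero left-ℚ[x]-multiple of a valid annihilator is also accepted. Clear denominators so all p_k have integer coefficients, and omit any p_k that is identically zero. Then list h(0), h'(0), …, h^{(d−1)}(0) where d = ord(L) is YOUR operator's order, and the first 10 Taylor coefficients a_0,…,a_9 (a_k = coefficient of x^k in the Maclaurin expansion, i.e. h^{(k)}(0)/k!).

L = 64 + 20·Dx^2 + Dx^4  (order 4).
h: a_k = 0, -8, 0, 40/3, 0, -136/15, 0, 208/63, 0, -2056/2835, …
ICs: h(0) = 0, h′(0) = -8, h′′(0) = 0, h′′′(0) = 80.

f: a_k = 0, -4, 0, 8/3, 0, -8/15, 0, 16/315, 0, -8/2835, …
g: a_k = 0, -4, 0, 32/3, 0, -128/15, 0, 1024/315, 0, -2048/2835, …
Weyl lclm of L_f,L_g ⇒ L₀ (ord ≤ 4).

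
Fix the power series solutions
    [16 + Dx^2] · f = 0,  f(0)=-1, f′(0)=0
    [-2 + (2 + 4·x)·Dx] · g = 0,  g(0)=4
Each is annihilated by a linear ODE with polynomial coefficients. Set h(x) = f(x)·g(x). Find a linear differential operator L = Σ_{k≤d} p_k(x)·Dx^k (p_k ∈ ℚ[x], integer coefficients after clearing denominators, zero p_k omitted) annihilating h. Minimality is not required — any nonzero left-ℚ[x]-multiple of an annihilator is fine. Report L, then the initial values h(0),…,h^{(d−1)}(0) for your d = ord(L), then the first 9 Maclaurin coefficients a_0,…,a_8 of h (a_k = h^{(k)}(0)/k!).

L = (19 + 64·x + 64·x^2) + (-2 - 4·x)·Dx + (1 + 4·x + 4·x^2)·Dx^2  (order 2).
h: a_k = -4, -4, 34, 30, -337/6, -181/6, 5281/180, 3811/180, -199649/10080, …
ICs: h(0) = -4, h′(0) = -4.

f: a_k = -1, 0, 8, 0, -32/3, 0, 256/45, 0, -512/315, …
g: a_k = 4, 4, -2, 2, -5/2, 7/2, -21/4, 33/4, -429/32, …
f·g: L₀ = L_f ⊗_s L_g, ord ≤ 2·1.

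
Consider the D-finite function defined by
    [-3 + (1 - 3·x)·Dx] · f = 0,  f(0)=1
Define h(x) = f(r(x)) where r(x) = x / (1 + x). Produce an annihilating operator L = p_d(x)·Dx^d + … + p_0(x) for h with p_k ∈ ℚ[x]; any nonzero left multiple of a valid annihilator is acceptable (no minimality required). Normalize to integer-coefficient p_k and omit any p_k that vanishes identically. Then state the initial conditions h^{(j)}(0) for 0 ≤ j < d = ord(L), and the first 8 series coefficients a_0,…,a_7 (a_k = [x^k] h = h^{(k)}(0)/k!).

L = 3 + (-1 + x + 2·x^2)·Dx  (order 1).
h: a_k = 1, 3, 6, 12, 24, 48, 96, 192, …
ICs: h(0) = 1.

f: a_k = 1, 3, 9, 27, 81, 243, 729, 2187, …
Substitute x→r, Dx→(1/r')Dx; clear ⇒ L₀.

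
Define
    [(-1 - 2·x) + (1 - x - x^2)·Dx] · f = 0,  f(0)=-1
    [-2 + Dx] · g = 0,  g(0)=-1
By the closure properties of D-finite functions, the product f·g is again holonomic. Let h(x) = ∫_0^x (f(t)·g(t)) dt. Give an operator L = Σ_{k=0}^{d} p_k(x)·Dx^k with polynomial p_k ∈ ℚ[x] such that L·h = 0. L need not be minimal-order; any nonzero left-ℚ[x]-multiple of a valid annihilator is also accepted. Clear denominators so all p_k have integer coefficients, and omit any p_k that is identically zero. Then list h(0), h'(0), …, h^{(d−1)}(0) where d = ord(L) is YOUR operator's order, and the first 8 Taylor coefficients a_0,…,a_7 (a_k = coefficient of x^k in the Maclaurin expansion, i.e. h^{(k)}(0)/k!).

L = (3 - 2·x^2)·Dx + (-1 + x + x^2)·Dx^2  (order 2).
h: a_k = 0, 1, 3/2, 2, 31/12, 17/5, 23/5, 2011/315, …
ICs: h(0) = 0, h′(0) = 1.

f: a_k = -1, -1, -2, -3, -5, -8, -13, -21, …
g: a_k = -1, -2, -2, -4/3, -2/3, -4/15, -4/45, -8/315, …
Sym-product of L_f,L_g gives L₀ (≤ ord 1).
Integrate: L := L₀·Dx.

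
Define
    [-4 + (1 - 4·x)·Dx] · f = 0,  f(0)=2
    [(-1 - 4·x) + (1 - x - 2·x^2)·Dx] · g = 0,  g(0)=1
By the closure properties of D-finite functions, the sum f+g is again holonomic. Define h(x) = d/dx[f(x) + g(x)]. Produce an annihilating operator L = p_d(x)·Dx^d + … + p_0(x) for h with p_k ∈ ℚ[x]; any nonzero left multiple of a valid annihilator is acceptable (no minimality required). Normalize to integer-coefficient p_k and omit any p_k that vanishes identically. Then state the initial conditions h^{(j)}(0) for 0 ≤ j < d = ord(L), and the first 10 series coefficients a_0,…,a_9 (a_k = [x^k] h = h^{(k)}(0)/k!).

L = (168 + 192·x + 1728·x^2 - 768·x^3 + 768·x^4) + (-33 - 144·x + 264·x^2 + 1056·x^3 - 576·x^4 + 768·x^5)·Dx + (1 + 13·x - 100·x^2 + 120·x^3 + 40·x^4 - 64·x^5 + 128·x^6)·Dx^2  (order 2).
h: a_k = 9, 70, 399, 2092, 10345, 49410, 229971, 1049944, 4721661, 20978350, …
ICs: h(0) = 9, h′(0) = 70.

f: a_k = 2, 8, 32, 128, 512, 2048, 8192, 32768, 131072, 524288, …
g: a_k = 1, 1, 3, 5, 11, 21, 43, 85, 171, 341, …
Sum ⇒ L₀ = lclm(L_f,L_g) in ℚ(x)⟨Dx⟩.
Derive L from L₀ (diff closure).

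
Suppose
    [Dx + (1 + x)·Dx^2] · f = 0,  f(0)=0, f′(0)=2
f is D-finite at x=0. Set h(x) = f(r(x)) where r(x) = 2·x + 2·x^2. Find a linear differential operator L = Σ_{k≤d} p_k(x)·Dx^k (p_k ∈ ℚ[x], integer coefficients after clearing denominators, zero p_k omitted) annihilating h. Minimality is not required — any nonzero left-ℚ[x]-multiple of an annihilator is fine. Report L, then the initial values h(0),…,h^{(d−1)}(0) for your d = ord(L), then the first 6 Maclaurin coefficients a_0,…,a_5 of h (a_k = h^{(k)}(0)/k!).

L = (4·x + 4·x^2)·Dx + (1 + 4·x + 6·x^2 + 4·x^3)·Dx^2  (order 2).
h: a_k = 0, 4, 0, -8/3, 4, -16/5, …
ICs: h(0) = 0, h′(0) = 4.

f: a_k = 0, 2, -1, 2/3, -1/2, 2/5, …
Substitute x→r, Dx→(1/r')Dx; clear ⇒ L₀.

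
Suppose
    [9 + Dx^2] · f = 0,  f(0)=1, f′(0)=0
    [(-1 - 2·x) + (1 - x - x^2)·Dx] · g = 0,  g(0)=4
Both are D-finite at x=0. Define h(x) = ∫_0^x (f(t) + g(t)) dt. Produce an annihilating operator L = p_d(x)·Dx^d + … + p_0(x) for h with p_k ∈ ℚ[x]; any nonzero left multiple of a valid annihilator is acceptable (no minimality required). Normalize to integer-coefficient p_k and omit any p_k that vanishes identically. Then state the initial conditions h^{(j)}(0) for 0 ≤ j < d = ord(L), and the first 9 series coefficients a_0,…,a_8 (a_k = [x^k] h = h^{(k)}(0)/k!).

f: a_k = 1, 0, -9/2, 0, 27/8, 0, -81/80, 0, 729/4480, …
g: a_k = 4, 4, 8, 12, 20, 32, 52, 84, 136, …
h₀=f+g: left-lcm gives L₀, ord ≤ 3.
∫: right-multiply L₀ by Dx.
L = (-243 - 432·x + 81·x^2 - 216·x^3 - 405·x^4 - 162·x^5)·Dx + (117 - 225·x - 36·x^2 + 297·x^3 - 54·x^4 - 243·x^5 - 81·x^6)·Dx^2 + (-27 - 48·x + 9·x^2 - 24·x^3 - 45·x^4 - 18·x^5)·Dx^3 + (13 - 25·x - 4·x^2 + 33·x^3 - 6·x^4 - 27·x^5 - 9·x^6)·Dx^4  (order 4).
h: a_k = 0, 5, 2, 7/6, 3, 187/40, 16/3, 4079/560, 21/2, …
ICs: h(0) = 0, h′(0) = 5, h′′(0) = 4, h′′′(0) = 7.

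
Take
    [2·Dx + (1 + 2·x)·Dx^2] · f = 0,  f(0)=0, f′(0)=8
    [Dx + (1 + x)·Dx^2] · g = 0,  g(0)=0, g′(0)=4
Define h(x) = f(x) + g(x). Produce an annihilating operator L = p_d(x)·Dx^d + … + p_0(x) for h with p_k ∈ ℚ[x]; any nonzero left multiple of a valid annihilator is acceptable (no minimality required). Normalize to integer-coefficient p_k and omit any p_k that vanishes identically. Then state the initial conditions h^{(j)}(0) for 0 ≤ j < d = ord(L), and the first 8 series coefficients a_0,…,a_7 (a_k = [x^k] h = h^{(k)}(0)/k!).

f: a_k = 0, 8, -8, 32/3, -16, 128/5, -128/3, 512/7, …
g: a_k = 0, 4, -2, 4/3, -1, 4/5, -2/3, 4/7, …
L₀ := lclm(L_f,L_g); ord L₀ ≤ 2+2.
L = 4·Dx + (6 + 8·x)·Dx^2 + (1 + 3·x + 2·x^2)·Dx^3  (order 3).
h: a_k = 0, 12, -10, 12, -17, 132/5, -130/3, 516/7, …
ICs: h(0) = 0, h′(0) = 12, h′′(0) = -20.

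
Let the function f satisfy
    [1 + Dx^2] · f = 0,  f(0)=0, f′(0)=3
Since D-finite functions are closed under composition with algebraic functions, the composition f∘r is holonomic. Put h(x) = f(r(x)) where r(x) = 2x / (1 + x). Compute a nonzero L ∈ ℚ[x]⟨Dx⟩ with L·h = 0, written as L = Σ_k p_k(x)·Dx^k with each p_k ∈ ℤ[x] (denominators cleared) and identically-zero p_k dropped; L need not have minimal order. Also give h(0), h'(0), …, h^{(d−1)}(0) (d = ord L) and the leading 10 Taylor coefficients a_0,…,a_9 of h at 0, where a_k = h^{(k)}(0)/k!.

f: a_k = 0, 3, 0, -1/2, 0, 1/40, 0, -1/1680, 0, 1/120960, …
f∘r: x↦r, Dx↦Dx/r' in L_f ⇒ L₀.
L = 4 + (2 + 6·x + 6·x^2 + 2·x^3)·Dx + (1 + 4·x + 6·x^2 + 4·x^3 + x^4)·Dx^2  (order 2).
h: a_k = 0, 6, -6, 2, 6, -86/5, 30, -4418/105, 758/15, -49262/945, …
ICs: h(0) = 0, h′(0) = 6.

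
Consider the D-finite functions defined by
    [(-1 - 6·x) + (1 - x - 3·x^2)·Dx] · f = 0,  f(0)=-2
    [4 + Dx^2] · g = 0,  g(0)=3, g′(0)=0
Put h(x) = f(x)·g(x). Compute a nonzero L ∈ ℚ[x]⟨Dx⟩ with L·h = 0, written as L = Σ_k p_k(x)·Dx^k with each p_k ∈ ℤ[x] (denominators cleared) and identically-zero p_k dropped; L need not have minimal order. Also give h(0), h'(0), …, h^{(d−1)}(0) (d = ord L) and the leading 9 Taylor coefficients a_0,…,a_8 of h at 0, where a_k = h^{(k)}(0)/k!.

L = (2 + 4·x + 12·x^2) + (2 + 12·x)·Dx + (-1 + x + 3·x^2)·Dx^2  (order 2).
h: a_k = -6, -6, -12, -30, -70, -160, -5542/15, -12742/15, -41116/21, …
ICs: h(0) = -6, h′(0) = -6.

f: a_k = -2, -2, -8, -14, -38, -80, -194, -434, -1016, …
g: a_k = 3, 0, -6, 0, 2, 0, -4/15, 0, 2/105, …
h₀=f·g: eliminate ⇒ L₀, order ≤ 1·2.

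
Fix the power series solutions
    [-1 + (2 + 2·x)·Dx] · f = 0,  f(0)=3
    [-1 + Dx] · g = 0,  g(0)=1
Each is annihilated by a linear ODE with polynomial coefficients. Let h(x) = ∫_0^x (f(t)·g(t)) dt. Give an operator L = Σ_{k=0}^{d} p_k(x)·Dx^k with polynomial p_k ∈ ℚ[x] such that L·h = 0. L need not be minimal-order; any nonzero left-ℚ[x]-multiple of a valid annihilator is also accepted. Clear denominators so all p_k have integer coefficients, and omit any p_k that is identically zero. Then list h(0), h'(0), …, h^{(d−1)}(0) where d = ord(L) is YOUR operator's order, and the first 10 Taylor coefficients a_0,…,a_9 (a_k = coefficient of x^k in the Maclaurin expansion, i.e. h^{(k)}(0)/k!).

f: a_k = 3, 3/2, -3/8, 3/16, -15/128, 21/256, -63/1024, 99/2048, -1287/32768, 2145/65536, …
g: a_k = 1, 1, 1/2, 1/6, 1/24, 1/120, 1/720, 1/5040, 1/40320, 1/362880, …
Sym-product of L_f,L_g gives L₀ (≤ ord 1).
Integrate: L := L₀·Dx.
L = (-3 - 2·x)·Dx + (2 + 2·x)·Dx^2  (order 2).
h: a_k = 0, 3, 9/4, 7/8, 17/64, 33/640, 107/7680, -89/107520, 1123/573440, -39551/30965760, …
ICs: h(0) = 0, h′(0) = 3.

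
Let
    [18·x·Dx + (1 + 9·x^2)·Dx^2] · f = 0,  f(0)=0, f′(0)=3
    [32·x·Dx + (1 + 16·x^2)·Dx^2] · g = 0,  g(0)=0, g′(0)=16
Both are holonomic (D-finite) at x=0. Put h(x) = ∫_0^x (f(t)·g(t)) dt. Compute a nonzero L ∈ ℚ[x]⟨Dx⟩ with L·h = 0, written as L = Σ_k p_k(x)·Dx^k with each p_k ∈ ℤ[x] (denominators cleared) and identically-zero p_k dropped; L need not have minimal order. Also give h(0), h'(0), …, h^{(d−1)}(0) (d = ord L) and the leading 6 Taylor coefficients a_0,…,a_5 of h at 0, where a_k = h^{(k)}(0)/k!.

f: a_k = 0, 3, 0, -9, 0, 243/5, …
g: a_k = 0, 16, 0, -256/3, 0, 4096/5, …
Product ⇒ symmetric product L₀, ord ≤ 4.
h=∫₀ˣh₀: take L = L₀·Dx.
L = (-3456·x - 144000·x^3 - 1327104·x^5 + 4147200·x^7 + 71663616·x^9)·Dx^2 + (-100 - 11532·x^2 - 259200·x^4 - 1161216·x^6 + 14515200·x^8 + 107495424·x^10)·Dx^3 + (-200·x - 7880·x^3 - 86400·x^5 + 194112·x^7 + 8294400·x^9 + 35831808·x^11)·Dx^4 + (-1 - 50·x^2 - 769·x^4 + 110736·x^8 + 1036800·x^10 + 2985984·x^12)·Dx^5  (order 5).
h: a_k = 0, 0, 0, 16, 0, -80, …
ICs: h(0) = 0, h′(0) = 0, h′′(0) = 0, h′′′(0) = 96, h′′′′(0) = 0.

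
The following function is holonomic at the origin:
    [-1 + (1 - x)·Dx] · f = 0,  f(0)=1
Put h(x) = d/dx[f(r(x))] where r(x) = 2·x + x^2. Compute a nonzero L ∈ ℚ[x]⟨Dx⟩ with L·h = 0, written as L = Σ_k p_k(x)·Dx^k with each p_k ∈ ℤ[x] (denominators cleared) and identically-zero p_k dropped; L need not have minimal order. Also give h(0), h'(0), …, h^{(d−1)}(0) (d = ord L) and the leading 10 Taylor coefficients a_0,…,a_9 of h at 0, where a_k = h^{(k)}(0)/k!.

L = (5 + 6·x + 3·x^2) + (-1 + x + 3·x^2 + x^3)·Dx  (order 1).
h: a_k = 2, 10, 36, 116, 350, 1014, 2856, 7880, 21402, 57410, …
ICs: h(0) = 2.

f: a_k = 1, 1, 1, 1, 1, 1, 1, 1, 1, 1, …
Change of var in L_f (x↦r) gives L₀.
Derive L from L₀ (diff closure).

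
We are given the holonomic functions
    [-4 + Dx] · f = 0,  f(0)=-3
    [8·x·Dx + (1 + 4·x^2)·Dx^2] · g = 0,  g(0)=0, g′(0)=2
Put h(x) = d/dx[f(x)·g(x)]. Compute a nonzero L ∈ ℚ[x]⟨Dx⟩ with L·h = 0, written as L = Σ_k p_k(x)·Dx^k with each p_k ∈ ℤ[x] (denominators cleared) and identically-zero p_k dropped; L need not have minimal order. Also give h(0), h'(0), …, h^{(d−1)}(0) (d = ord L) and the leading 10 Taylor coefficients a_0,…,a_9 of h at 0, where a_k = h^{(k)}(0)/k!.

L = (8 - 64·x + 224·x^2 - 256·x^3 + 256·x^4) + (-6 + 24·x - 88·x^2 + 96·x^3 - 128·x^4)·Dx + (1 - 2·x + 8·x^2 - 8·x^3 + 16·x^4)·Dx^2  (order 2).
h: a_k = -6, -48, -120, -128, -96, -256, -1664/5, 53248/105, 31232/35, -323584/135, …
ICs: h(0) = -6, h′(0) = -48.

f: a_k = -3, -12, -24, -32, -32, -128/5, -256/15, -1024/105, -512/105, -2048/945, …
g: a_k = 0, 2, 0, -8/3, 0, 32/5, 0, -128/7, 0, 512/9, …
h₀=f·g: eliminate ⇒ L₀, order ≤ 1·2.
Derive L from L₀ (diff closure).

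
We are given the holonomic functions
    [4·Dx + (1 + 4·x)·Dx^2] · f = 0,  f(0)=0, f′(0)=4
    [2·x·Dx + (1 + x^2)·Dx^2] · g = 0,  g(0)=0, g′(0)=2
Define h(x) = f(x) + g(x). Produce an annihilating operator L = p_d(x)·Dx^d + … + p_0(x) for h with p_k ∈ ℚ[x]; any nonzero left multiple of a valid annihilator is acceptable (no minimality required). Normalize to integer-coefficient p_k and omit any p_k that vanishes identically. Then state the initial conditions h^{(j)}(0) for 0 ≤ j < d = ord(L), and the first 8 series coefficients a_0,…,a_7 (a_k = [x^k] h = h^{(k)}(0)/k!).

f: a_k = 0, 4, -8, 64/3, -64, 1024/5, -2048/3, 16384/7, …
g: a_k = 0, 2, 0, -2/3, 0, 2/5, 0, -2/7, …
Sum ⇒ L₀ = lclm(L_f,L_g) in ℚ(x)⟨Dx⟩.
L = (-4 - 48·x + 12·x^2 + 16·x^3)·Dx + (-17 - 8·x - 45·x^2 + 24·x^3 + 32·x^4)·Dx^2 + (-2 - 7·x + 4·x^2 + x^3 + 6·x^4 + 8·x^5)·Dx^3  (order 3).
h: a_k = 0, 6, -8, 62/3, -64, 1026/5, -2048/3, 16382/7, …
ICs: h(0) = 0, h′(0) = 6, h′′(0) = -16.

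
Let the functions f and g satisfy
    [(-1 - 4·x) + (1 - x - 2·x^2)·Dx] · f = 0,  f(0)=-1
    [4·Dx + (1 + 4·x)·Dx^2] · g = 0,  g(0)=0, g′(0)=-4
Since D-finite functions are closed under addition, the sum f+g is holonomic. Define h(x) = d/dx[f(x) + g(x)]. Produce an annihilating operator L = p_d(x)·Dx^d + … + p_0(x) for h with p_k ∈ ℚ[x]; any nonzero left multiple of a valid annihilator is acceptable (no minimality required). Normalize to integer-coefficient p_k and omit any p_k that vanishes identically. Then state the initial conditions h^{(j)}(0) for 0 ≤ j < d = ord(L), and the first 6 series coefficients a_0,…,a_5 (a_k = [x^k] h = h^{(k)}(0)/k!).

L = (156 + 624·x + 1440·x^2 + 768·x^3 + 768·x^4) + (-1 + 160·x + 1064·x^2 + 1952·x^3 + 1600·x^4 + 1280·x^5)·Dx + (-5 - 39·x - 66·x^2 + 80·x^3 + 240·x^4 + 384·x^5 + 256·x^6)·Dx^2  (order 2).
h: a_k = -5, 10, -79, 212, -1129, 3838, …
ICs: h(0) = -5, h′(0) = 10.

f: a_k = -1, -1, -3, -5, -11, -21, …
g: a_k = 0, -4, 8, -64/3, 64, -1024/5, …
h₀=f+g: left-lcm gives L₀, ord ≤ 3.
Derive L from L₀ (diff closure).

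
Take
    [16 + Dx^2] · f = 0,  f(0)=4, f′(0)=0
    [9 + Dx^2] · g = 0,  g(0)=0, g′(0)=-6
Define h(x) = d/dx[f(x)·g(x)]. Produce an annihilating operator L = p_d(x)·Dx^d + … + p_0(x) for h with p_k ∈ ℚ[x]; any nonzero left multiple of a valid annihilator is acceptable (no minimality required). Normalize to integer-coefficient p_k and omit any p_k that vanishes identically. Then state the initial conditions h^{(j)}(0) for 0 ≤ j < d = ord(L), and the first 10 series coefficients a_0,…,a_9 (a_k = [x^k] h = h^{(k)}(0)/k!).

f: a_k = 4, 0, -32, 0, 128/3, 0, -1024/45, 0, 2048/315, 0, …
g: a_k = 0, -6, 0, 9, 0, -81/20, 0, 243/280, 0, -243/2240, …
Product ⇒ symmetric product L₀, ord ≤ 4.
h=h₀': d/dx-closure on L₀ ⇒ L.
L = 49 + 50·Dx^2 + Dx^4  (order 4).
h: a_k = -24, 0, 684, 0, -2801, 0, 137257/30, 0, -2241867/560, 0, …
ICs: h(0) = -24, h′(0) = 0, h′′(0) = 1368, h′′′(0) = 0.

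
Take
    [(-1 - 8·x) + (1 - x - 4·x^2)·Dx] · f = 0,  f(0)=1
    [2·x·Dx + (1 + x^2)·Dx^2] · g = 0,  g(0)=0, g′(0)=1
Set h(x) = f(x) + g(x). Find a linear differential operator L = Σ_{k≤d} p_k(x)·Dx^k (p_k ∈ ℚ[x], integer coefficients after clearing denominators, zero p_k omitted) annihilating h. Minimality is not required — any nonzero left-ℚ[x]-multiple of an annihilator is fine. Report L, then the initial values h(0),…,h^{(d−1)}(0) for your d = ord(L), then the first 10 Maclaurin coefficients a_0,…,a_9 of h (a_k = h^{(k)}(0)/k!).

L = (-10 + 40·x + 478·x^2 + 864·x^3 + 2496·x^4 + 384·x^6)·Dx + (28 + 246·x + 316·x^2 + 1182·x^3 + 752·x^4 + 2048·x^5 + 48·x^6 + 384·x^7)·Dx^2 + (-5 - 8·x - 32·x^2 + 104·x^3 + 197·x^4 + 128·x^5 + 288·x^6 + 16·x^7 + 64·x^8)·Dx^3  (order 3).
h: a_k = 1, 2, 5, 26/3, 29, 326/5, 181, 3086/7, 1165, 26362/9, …
ICs: h(0) = 1, h′(0) = 2, h′′(0) = 10.

f: a_k = 1, 1, 5, 9, 29, 65, 181, 441, 1165, 2929, …
g: a_k = 0, 1, 0, -1/3, 0, 1/5, 0, -1/7, 0, 1/9, …
f+g: L₀ = lclm(L_f,L_g), ord ≤ 1+2.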